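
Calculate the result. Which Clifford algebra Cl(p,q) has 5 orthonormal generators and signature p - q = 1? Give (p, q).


We need p + q = 5 and p - q = 1.
Adding: 2p = 5 + 1 = 6, so p = 3.
Then q = 5 - 3 = 2.
(p, q) = (3, 2)


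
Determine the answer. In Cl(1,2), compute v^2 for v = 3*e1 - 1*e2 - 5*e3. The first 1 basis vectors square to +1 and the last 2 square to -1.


v^2 = sum of c_i^2 * e_i^2
Positive signature terms (e_i^2 = +1): 3^2 = 9
Negative signature terms (e_j^2 = -1): (-1)^2 + (-5)^2 = 26
v^2 = 9 - 26 = -17


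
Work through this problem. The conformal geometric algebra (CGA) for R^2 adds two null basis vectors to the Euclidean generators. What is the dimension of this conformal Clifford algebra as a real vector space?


The conformal model of R^2 uses Cl(3,1): the 2 Euclidean generators plus two extra orthogonal generators e+ (e+^2 = +1) and e- (e-^2 = -1), from which the null vectors e0, einf are built.
Number of generators m = 2 + 2 = 4.
dim Cl(p,q) = 2^m = 2^4 = 16


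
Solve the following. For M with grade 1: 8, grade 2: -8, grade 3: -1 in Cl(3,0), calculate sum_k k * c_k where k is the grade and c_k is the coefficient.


Grade-weighted sum = sum of grade_k * coefficient_k
1*8 = 8
2*(-8) = -16
3*(-1) = -3
Total = 8 + (-16) + (-3) = -11


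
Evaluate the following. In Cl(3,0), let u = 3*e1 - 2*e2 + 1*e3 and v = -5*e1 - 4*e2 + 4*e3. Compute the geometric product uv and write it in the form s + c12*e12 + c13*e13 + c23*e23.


In Cl(3,0): e_i^2 = 1, e_ie_j = -e_je_i for i != j.
Scalar part = u . v = 3*(-5) + (-2)*(-4) + 1*4
= -15 + 8 + 4 = -3
e12 coeff = 3*(-4) - (-2)*(-5) = -12 - 10 = -22
e13 coeff = 3*4 - 1*(-5) = 12 - (-5) = 17
e23 coeff = (-2)*4 - 1*(-4) = -8 - (-4) = -4
uv = -3 - 22*e12 + 17*e13 - 4*e23


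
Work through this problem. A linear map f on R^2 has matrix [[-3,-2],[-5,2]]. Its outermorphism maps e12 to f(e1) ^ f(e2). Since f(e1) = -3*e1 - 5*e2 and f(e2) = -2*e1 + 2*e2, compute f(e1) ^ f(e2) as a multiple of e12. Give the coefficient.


The outermorphism of a linear map f sends e1^e2 to f(e1)^f(e2).
f(e1) = -3*e1 - 5*e2
f(e2) = -2*e1 + 2*e2
f(e1) ^ f(e2) = (-3*e1 - 5*e2) ^ (-2*e1 + 2*e2)
= (-3)*2*e12 + (-5)*(-2)*e21
= (-6 - 10)*e12
= -16*e12
Coefficient = -16


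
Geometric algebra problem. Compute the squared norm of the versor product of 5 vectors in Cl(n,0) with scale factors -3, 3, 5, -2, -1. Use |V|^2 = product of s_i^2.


Each vector v_i has |v_i|^2 = s_i^2
Squared scales: (-3)^2 = 9, 3^2 = 9, 5^2 = 25, (-2)^2 = 4, (-1)^2 = 1
|V|^2 = 9 * 9 * 25 * 4 * 1
= 8100


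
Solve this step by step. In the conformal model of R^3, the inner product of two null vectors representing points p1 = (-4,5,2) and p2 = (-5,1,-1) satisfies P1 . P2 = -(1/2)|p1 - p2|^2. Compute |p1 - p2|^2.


p1 - p2 = (1, 4, 3)
|p1 - p2|^2 = 1^2 + 4^2 + 3^2
= 1 + 16 + 9
= 26


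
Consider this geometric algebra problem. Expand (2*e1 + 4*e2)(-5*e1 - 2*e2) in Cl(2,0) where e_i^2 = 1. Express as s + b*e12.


Expand: (2*e1 + 4*e2)(-5*e1 - 2*e2)
= 2*(-5)*e1e1 + 2*(-2)*e1e2 + 4*(-5)*e2e1 + 4*(-2)*e2e2
Using e1^2 = e2^2 = 1, e2e1 = -e1e2:
Scalar part s = 2*(-5) + 4*(-2) = -10 + (-8) = -18
Bivector part b = 2*(-2) - 4*(-5) = -4 - (-20) = 16
uv = -18 + 16*e12


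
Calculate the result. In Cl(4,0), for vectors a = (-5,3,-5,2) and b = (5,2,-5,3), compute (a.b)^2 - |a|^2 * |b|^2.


a . b = (-5)*5 + 3*2 + (-5)*(-5) + 2*3
= -25 + 6 + 25 + 6 = 12
|a|^2 = (-5)^2 + 3^2 + (-5)^2 + 2^2 = 63
|b|^2 = 5^2 + 2^2 + (-5)^2 + 3^2 = 63
(a.b)^2 = 12^2 = 144
|a|^2 * |b|^2 = 63 * 63 = 3969
Result = 144 - 3969 = -3825


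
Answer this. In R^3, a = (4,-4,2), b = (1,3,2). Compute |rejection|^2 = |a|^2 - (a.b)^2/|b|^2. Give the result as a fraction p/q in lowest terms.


|a|^2 = 4^2 + (-4)^2 + 2^2 = 36
|b|^2 = 1^2 + 3^2 + 2^2 = 14
a . b = 4*1 + (-4)*3 + 2*2 = -4
(a.b)^2 = (-4)^2 = 16
|rej|^2 = 36 - 16/14
= (504 - 16)/14
= 488/14
In lowest terms: 244/7


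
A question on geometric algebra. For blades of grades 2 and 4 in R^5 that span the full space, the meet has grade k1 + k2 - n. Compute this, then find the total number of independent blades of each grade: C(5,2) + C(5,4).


Meet grade = grade(A) + grade(B) - n
= 2 + 4 - 5 = 1
C(5,2) = 10
C(5,4) = 5
dim_A + dim_B = 10 + 5 = 15


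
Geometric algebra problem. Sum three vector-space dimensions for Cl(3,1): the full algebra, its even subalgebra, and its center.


n = 3 + 1 = 4
Total dim = 2^4 = 16
Even subalgebra dim = 2^3 = 8
n is even, so center dim = 1
Sum = 16 + 8 + 1 = 25


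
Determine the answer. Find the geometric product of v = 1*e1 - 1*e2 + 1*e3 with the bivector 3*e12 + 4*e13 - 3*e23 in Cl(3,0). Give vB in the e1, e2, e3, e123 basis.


vB has grade-1 (vector) and grade-3 (trivector) parts: vB = (v _| B) + (v ^ B).
Vector part <vB>_1:
  e1: -v2*b12 - v3*b13 = -(-1)*(3) - (1)*(4) = -1
  e2: v1*b12 - v3*b23 = (1)*(3) - (1)*(-3) = 6
  e3: v1*b13 + v2*b23 = (1)*(4) + (-1)*(-3) = 7
Trivector part <vB>_3:
  e123: v1*b23 - v2*b13 + v3*b12 = (1)*(-3) - (-1)*(4) + (1)*(3) = 4
vB = -1*e1 + 6*e2 + 7*e3 + 4*e123


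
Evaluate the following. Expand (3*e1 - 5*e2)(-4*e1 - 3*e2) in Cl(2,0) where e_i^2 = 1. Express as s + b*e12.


Expand: (3*e1 - 5*e2)(-4*e1 - 3*e2)
= 3*(-4)*e1e1 + 3*(-3)*e1e2 + (-5)*(-4)*e2e1 + (-5)*(-3)*e2e2
Using e1^2 = e2^2 = 1, e2e1 = -e1e2:
Scalar part s = 3*(-4) + (-5)*(-3) = -12 + 15 = 3
Bivector part b = 3*(-3) - (-5)*(-4) = -9 - 20 = -29
uv = 3 - 29*e12


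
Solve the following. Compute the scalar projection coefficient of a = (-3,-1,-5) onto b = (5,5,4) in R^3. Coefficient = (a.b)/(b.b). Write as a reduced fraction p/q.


Projection coefficient = (a . b) / (b . b)
a . b = (-3)*5 + (-1)*5 + (-5)*4
= -15 + (-5) + (-20) = -40
b . b = 5^2 + 5^2 + 4^2
= 25 + 25 + 16 = 66
Coefficient = -40/66
In lowest terms: -20/33


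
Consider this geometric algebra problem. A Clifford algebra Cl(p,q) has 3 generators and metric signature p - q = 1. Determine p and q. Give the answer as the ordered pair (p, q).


We need p + q = 3 and p - q = 1.
Adding: 2p = 3 + 1 = 4, so p = 2.
Then q = 3 - 2 = 1.
(p, q) = (2, 1)


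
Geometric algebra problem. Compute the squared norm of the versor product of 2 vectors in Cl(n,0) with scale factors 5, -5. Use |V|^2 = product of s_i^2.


Each vector v_i has |v_i|^2 = s_i^2
Squared scales: 5^2 = 25, (-5)^2 = 25
|V|^2 = 25 * 25
= 625


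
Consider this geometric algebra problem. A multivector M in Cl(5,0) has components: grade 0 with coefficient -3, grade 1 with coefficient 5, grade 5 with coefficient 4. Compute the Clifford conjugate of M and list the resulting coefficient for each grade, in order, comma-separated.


Clifford conjugate sign for grade k: (-1)^(k(k+1)/2)
Grade 0: (-1)^(0*1/2) = (-1)^0 = 1, coeff -3 -> -3
Grade 1: (-1)^(1*2/2) = (-1)^1 = -1, coeff 5 -> -5
Grade 5: (-1)^(5*6/2) = (-1)^15 = -1, coeff 4 -> -4
Conjugated coefficients: -3, -5, -4


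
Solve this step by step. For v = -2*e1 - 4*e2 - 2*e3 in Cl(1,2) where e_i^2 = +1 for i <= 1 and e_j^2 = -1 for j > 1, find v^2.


v^2 = sum of c_i^2 * e_i^2
Positive signature terms (e_i^2 = +1): (-2)^2 = 4
Negative signature terms (e_j^2 = -1): (-4)^2 + (-2)^2 = 20
v^2 = 4 - 20 = -16


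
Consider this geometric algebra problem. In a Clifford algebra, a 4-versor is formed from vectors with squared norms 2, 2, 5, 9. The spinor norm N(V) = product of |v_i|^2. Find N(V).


Spinor norm N(V) = |v1|^2 * |v2|^2 * ... * |v4|^2
= 2 * 2 * 5 * 9
Running product: 2, 4, 20, 180
N(V) = 180


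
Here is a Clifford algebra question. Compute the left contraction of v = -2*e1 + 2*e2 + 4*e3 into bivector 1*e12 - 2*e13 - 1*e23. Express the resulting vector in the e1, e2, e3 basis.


Left contraction v _| B = <vB>_1 (grade-1 part of the geometric product vB).
Using e1_|e12 = e2, e2_|e12 = -e1, e1_|e13 = e3, e3_|e13 = -e1, e2_|e23 = e3, e3_|e23 = -e2:
e1 coeff: -v2*b12 - v3*b13 = -(2)*(1) - (4)*(-2) = 6
e2 coeff: v1*b12 - v3*b23 = (-2)*(1) - (4)*(-1) = 2
e3 coeff: v1*b13 + v2*b23 = (-2)*(-2) + (2)*(-1) = 2
v _| B = 6*e1 + 2*e2 + 2*e3


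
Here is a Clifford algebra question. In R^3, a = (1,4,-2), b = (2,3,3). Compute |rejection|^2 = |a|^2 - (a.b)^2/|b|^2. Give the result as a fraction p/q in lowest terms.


|a|^2 = 1^2 + 4^2 + (-2)^2 = 21
|b|^2 = 2^2 + 3^2 + 3^2 = 22
a . b = 1*2 + 4*3 + (-2)*3 = 8
(a.b)^2 = 8^2 = 64
|rej|^2 = 21 - 64/22
= (462 - 64)/22
= 398/22
In lowest terms: 199/11


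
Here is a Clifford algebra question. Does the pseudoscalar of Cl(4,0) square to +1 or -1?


The pseudoscalar I = e1...e_n (product of all n generators) of Cl(p,q) satisfies I^2 = (-1)^(q + n(n-1)/2).
p = 4, q = 0, n = p + q = 4
n(n-1)/2 = 4 * 3 / 2 = 6
Exponent = q + n(n-1)/2 = 0 + 6 = 6
I^2 = (-1)^6 = +1


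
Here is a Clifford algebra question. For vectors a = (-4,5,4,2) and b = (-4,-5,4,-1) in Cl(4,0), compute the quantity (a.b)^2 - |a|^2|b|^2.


a . b = (-4)*(-4) + 5*(-5) + 4*4 + 2*(-1)
= 16 + (-25) + 16 + (-2) = 5
|a|^2 = (-4)^2 + 5^2 + 4^2 + 2^2 = 61
|b|^2 = (-4)^2 + (-5)^2 + 4^2 + (-1)^2 = 58
(a.b)^2 = 5^2 = 25
|a|^2 * |b|^2 = 61 * 58 = 3538
Result = 25 - 3538 = -3513


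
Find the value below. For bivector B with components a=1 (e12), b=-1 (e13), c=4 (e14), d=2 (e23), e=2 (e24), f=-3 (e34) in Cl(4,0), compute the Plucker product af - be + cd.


Plucker relation: af - be + cd
a*f = 1*(-3) = -3
b*e = (-1)*2 = -2
c*d = 4*2 = 8
af - be + cd = -3 - (-2) + 8
= 7


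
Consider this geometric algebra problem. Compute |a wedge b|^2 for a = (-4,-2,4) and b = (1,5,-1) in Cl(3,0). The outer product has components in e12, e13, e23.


a wedge b = (a1*b2 - a2*b1)*e12 + (a1*b3 - a3*b1)*e13 + (a2*b3 - a3*b2)*e23
e12 coeff: (-4)*5 - (-2)*1 = -20 - (-2) = -18
e13 coeff: (-4)*(-1) - 4*1 = 4 - 4 = 0
e23 coeff: (-2)*(-1) - 4*5 = 2 - 20 = -18
|a wedge b|^2 = (-18)^2 + 0^2 + (-18)^2
= 324 + 0 + 324
= 648


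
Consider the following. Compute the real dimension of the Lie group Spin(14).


Spin(n) double-covers SO(n); both have Lie algebra so(n) of dimension n(n-1)/2.
n = 14
n(n-1) = 14 * 13 = 182
dim Spin(14) = 182/2 = 91


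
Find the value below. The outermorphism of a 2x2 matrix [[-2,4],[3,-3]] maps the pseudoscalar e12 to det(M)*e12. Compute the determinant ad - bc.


The outermorphism of a linear map f sends e1^e2 to f(e1)^f(e2).
f(e1) = -2*e1 + 3*e2
f(e2) = 4*e1 - 3*e2
f(e1) ^ f(e2) = (-2*e1 + 3*e2) ^ (4*e1 - 3*e2)
= (-2)*(-3)*e12 + 3*4*e21
= (6 - 12)*e12
= -6*e12
Coefficient = -6


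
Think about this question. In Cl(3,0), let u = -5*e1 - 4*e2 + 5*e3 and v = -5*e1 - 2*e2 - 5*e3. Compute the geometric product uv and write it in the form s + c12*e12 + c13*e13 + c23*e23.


In Cl(3,0): e_i^2 = 1, e_ie_j = -e_je_i for i != j.
Scalar part = u . v = (-5)*(-5) + (-4)*(-2) + 5*(-5)
= 25 + 8 + (-25) = 8
e12 coeff = (-5)*(-2) - (-4)*(-5) = 10 - 20 = -10
e13 coeff = (-5)*(-5) - 5*(-5) = 25 - (-25) = 50
e23 coeff = (-4)*(-5) - 5*(-2) = 20 - (-10) = 30
uv = 8 - 10*e12 + 50*e13 + 30*e23


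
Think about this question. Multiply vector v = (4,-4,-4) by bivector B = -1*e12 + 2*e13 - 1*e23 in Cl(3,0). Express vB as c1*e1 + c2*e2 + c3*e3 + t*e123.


vB has grade-1 (vector) and grade-3 (trivector) parts: vB = (v _| B) + (v ^ B).
Vector part <vB>_1:
  e1: -v2*b12 - v3*b13 = -(-4)*(-1) - (-4)*(2) = 4
  e2: v1*b12 - v3*b23 = (4)*(-1) - (-4)*(-1) = -8
  e3: v1*b13 + v2*b23 = (4)*(2) + (-4)*(-1) = 12
Trivector part <vB>_3:
  e123: v1*b23 - v2*b13 + v3*b12 = (4)*(-1) - (-4)*(2) + (-4)*(-1) = 8
vB = 4*e1 - 8*e2 + 12*e3 + 8*e123


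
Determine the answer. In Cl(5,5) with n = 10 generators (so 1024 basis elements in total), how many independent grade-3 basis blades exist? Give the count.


Number of grade-k basis blades in Cl(p,q) with n = p + q is C(n, k).
n = 5 + 5 = 10
C(10, 3) = 10! / (3! * 7!)
= 3628800 / (6 * 5040)
= 120


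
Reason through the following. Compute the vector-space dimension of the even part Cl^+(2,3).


Even subalgebra dimension = 2^(n-1)
n = 2 + 3 = 5
2^(5 - 1) = 2^4 = 16
Verification: sum of C(5,k) for even k = 1 + 10 + 5 = 16
Result = 16


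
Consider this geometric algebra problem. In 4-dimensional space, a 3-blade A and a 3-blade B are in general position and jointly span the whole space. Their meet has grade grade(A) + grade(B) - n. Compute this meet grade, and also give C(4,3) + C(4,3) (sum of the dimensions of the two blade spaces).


Meet grade = grade(A) + grade(B) - n
= 3 + 3 - 4 = 2
C(4,3) = 4
C(4,3) = 4
dim_A + dim_B = 4 + 4 = 8


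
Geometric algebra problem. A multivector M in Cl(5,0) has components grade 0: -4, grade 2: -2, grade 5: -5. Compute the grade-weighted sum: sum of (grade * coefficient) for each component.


Grade-weighted sum = sum of grade_k * coefficient_k
0*(-4) = 0
2*(-2) = -4
5*(-5) = -25
Total = 0 + (-4) + (-25) = -29


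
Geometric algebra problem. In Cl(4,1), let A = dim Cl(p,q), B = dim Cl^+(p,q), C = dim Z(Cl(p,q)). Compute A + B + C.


n = 4 + 1 = 5
Total dim = 2^5 = 32
Even subalgebra dim = 2^4 = 16
n is odd, so center dim = 2
Sum = 32 + 16 + 2 = 50


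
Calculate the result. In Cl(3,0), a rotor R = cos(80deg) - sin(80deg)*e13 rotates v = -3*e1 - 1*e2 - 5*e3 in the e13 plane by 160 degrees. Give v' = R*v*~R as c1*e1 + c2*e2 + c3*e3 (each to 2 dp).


Rotor R = cos(80deg) - sin(80deg)*e13
Rotation angle theta = 2 * 80 = 160 degrees in the e13 plane (e1 -> e3).
The component perpendicular to the plane (e2) is invariant: v'_2 = v2 = -1.00
cos(160deg) = -0.9397, sin(160deg) = 0.3420
v'_1 = v1*cos(theta) - v3*sin(theta) = -3*(-0.9397) - (-5)*0.3420 = 4.53
v'_3 = v1*sin(theta) + v3*cos(theta) = -3*0.3420 + (-5)*(-0.9397) = 3.67
v' = 4.53*e1 - 1.00*e2 + 3.67*e3


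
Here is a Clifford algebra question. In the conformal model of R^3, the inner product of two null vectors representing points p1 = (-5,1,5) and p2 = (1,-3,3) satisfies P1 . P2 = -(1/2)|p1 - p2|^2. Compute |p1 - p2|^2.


p1 - p2 = (-6, 4, 2)
|p1 - p2|^2 = (-6)^2 + 4^2 + 2^2
= 36 + 16 + 4
= 56


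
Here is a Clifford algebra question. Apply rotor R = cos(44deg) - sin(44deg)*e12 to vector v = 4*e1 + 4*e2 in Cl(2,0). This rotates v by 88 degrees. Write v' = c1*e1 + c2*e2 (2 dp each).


Rotor R = cos(44deg) - sin(44deg)*e12
Rotation angle theta = 2 * 44 = 88 degrees
v' = R*v*~R rotates v by theta.
cos(88deg) = 0.0349, sin(88deg) = 0.9994
v'_1 = 4*cos(88deg) - 4*sin(88deg)
= 4*0.0349 - 4*0.9994
= -3.86
v'_2 = 4*sin(88deg) + 4*cos(88deg)
= 4*0.9994 + 4*0.0349
= 4.14
v' = -3.86*e1 + 4.14*e2


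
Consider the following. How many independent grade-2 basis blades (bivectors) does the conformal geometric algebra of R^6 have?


The conformal model of R^6 uses Cl(7,1) with m = 6 + 2 = 8 generators.
Number of grade-2 blades = C(m, 2) = C(8, 2)
= 8*7/2 = 28


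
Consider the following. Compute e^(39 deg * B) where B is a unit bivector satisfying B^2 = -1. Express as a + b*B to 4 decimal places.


For a unit bivector B with B^2 = -1, the exponential series gives
e^(theta*B) = cos(theta) + sin(theta)*B (the GA analogue of Euler's formula).
theta = 39 degrees = 0.680678 rad
cos(39 deg) = 0.7771
sin(39 deg) = 0.6293
exp(theta*B) = 0.7771 + 0.6293*B


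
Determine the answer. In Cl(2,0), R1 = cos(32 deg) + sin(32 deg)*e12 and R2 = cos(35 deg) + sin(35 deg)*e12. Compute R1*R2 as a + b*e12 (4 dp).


Same-plane rotors commute and their half-angles add:
R1*R2 = cos(a1 + a2) + sin(a1 + a2)*e12.
a1 + a2 = 32 + 35 = 67 deg
cos(67 deg) = 0.3907
sin(67 deg) = 0.9205
R1*R2 = 0.3907 + 0.9205*e12


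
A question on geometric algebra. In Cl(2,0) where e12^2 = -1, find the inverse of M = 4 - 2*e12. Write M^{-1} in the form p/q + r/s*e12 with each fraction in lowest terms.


M = 4 - 2*e12, where e12^2 = -1.
Since M commutes with its reverse ~M = a - b*e12, M * ~M = a^2 - b^2*e12^2 = a^2 + b^2.
So M^{-1} = ~M / (a^2 + b^2) = (a - b*e12)/(a^2 + b^2).
a^2 + b^2 = 16 + 4 = 20
Scalar part = 4/20 = 1/5
Bivector coeff = 2/20 = 1/10
M^{-1} = 1/5 + 1/10*e12


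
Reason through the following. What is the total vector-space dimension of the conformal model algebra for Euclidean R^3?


The conformal model of R^3 uses Cl(4,1): the 3 Euclidean generators plus two extra orthogonal generators e+ (e+^2 = +1) and e- (e-^2 = -1), from which the null vectors e0, einf are built.
Number of generators m = 3 + 2 = 5.
dim Cl(p,q) = 2^m = 2^5 = 32


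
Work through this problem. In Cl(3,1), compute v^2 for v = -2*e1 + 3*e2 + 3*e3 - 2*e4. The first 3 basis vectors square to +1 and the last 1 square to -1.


v^2 = sum of c_i^2 * e_i^2
Positive signature terms (e_i^2 = +1): (-2)^2 + 3^2 + 3^2 = 22
Negative signature terms (e_j^2 = -1): (-2)^2 = 4
v^2 = 22 - 4 = 18


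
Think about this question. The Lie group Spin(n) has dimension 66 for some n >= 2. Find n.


dim Spin(n) = dim so(n) = n(n-1)/2.
Solve n(n-1)/2 = 66, i.e. n^2 - n - 132 = 0.
Discriminant = 1 + 8*66 = 529
n = (1 + sqrt(529))/2 = (1 + 23)/2 = 12


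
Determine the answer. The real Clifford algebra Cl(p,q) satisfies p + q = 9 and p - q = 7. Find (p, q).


We need p + q = 9 and p - q = 7.
Adding: 2p = 9 + 7 = 16, so p = 8.
Then q = 9 - 8 = 1.
(p, q) = (8, 1)


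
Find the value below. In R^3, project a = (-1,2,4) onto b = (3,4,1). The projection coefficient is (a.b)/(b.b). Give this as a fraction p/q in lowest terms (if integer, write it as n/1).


Projection coefficient = (a . b) / (b . b)
a . b = (-1)*3 + 2*4 + 4*1
= -3 + 8 + 4 = 9
b . b = 3^2 + 4^2 + 1^2
= 9 + 16 + 1 = 26
Coefficient = 9/26
In lowest terms: 9/26


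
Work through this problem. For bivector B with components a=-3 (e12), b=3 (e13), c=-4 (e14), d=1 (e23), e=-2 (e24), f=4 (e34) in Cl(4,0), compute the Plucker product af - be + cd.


Plucker relation: af - be + cd
a*f = (-3)*4 = -12
b*e = 3*(-2) = -6
c*d = (-4)*1 = -4
af - be + cd = -12 - (-6) + (-4)
= -10


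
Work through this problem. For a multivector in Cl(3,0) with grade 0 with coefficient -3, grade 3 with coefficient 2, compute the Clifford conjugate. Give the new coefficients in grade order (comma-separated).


Clifford conjugate sign for grade k: (-1)^(k(k+1)/2)
Grade 0: (-1)^(0*1/2) = (-1)^0 = 1, coeff -3 -> -3
Grade 3: (-1)^(3*4/2) = (-1)^6 = 1, coeff 2 -> 2
Conjugated coefficients: -3, 2


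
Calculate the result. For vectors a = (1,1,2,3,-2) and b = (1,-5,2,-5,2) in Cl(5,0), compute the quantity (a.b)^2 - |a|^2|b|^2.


a . b = 1*1 + 1*(-5) + 2*2 + 3*(-5) + (-2)*2
= 1 + (-5) + 4 + (-15) + (-4) = -19
|a|^2 = 1^2 + 1^2 + 2^2 + 3^2 + (-2)^2 = 19
|b|^2 = 1^2 + (-5)^2 + 2^2 + (-5)^2 + 2^2 = 59
(a.b)^2 = (-19)^2 = 361
|a|^2 * |b|^2 = 19 * 59 = 1121
Result = 361 - 1121 = -760


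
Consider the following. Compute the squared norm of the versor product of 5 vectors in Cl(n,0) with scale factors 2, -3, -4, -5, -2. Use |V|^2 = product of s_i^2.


Each vector v_i has |v_i|^2 = s_i^2
Squared scales: 2^2 = 4, (-3)^2 = 9, (-4)^2 = 16, (-5)^2 = 25, (-2)^2 = 4
|V|^2 = 4 * 9 * 16 * 25 * 4
= 57600


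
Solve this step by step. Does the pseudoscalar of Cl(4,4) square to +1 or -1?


The pseudoscalar I = e1...e_n (product of all n generators) of Cl(p,q) satisfies I^2 = (-1)^(q + n(n-1)/2).
p = 4, q = 4, n = p + q = 8
n(n-1)/2 = 8 * 7 / 2 = 28
Exponent = q + n(n-1)/2 = 4 + 28 = 32
I^2 = (-1)^32 = +1


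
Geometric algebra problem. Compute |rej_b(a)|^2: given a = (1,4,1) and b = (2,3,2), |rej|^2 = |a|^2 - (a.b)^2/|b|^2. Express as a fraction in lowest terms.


|a|^2 = 1^2 + 4^2 + 1^2 = 18
|b|^2 = 2^2 + 3^2 + 2^2 = 17
a . b = 1*2 + 4*3 + 1*2 = 16
(a.b)^2 = 16^2 = 256
|rej|^2 = 18 - 256/17
= (306 - 256)/17
= 50/17
In lowest terms: 50/17


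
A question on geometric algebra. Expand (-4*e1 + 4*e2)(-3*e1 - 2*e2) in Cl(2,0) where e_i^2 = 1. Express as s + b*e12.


Expand: (-4*e1 + 4*e2)(-3*e1 - 2*e2)
= (-4)*(-3)*e1e1 + (-4)*(-2)*e1e2 + 4*(-3)*e2e1 + 4*(-2)*e2e2
Using e1^2 = e2^2 = 1, e2e1 = -e1e2:
Scalar part s = (-4)*(-3) + 4*(-2) = 12 + (-8) = 4
Bivector part b = (-4)*(-2) - 4*(-3) = 8 - (-12) = 20
uv = 4 + 20*e12


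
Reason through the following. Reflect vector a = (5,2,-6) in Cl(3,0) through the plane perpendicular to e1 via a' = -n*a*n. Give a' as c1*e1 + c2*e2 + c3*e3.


Reflection formula: a' = -n*a*n, with n = e1 (unit vector, n^2 = 1).
For reflection through hyperplane perp to e1:
The component along e1 flips sign, others stay.
a = (5, 2, -6)
a' = (-5, 2, -6)
a' = -5*e1 + 2*e2 - 6*e3


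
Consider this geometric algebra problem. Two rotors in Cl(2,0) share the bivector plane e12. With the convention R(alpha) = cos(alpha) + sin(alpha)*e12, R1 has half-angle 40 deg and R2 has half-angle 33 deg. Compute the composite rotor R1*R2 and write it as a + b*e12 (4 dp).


Same-plane rotors commute and their half-angles add:
R1*R2 = cos(a1 + a2) + sin(a1 + a2)*e12.
a1 + a2 = 40 + 33 = 73 deg
cos(73 deg) = 0.2924
sin(73 deg) = 0.9563
R1*R2 = 0.2924 + 0.9563*e12


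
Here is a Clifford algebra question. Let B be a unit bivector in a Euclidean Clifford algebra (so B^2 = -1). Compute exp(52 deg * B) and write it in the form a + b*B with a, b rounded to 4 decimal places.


For a unit bivector B with B^2 = -1, the exponential series gives
e^(theta*B) = cos(theta) + sin(theta)*B (the GA analogue of Euler's formula).
theta = 52 degrees = 0.907571 rad
cos(52 deg) = 0.6157
sin(52 deg) = 0.7880
exp(theta*B) = 0.6157 + 0.7880*B


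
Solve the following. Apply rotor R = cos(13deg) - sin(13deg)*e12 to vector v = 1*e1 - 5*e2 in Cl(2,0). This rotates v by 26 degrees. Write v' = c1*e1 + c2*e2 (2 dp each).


Rotor R = cos(13deg) - sin(13deg)*e12
Rotation angle theta = 2 * 13 = 26 degrees
v' = R*v*~R rotates v by theta.
cos(26deg) = 0.8988, sin(26deg) = 0.4384
v'_1 = 1*cos(26deg) - (-5)*sin(26deg)
= 1*0.8988 - (-5)*0.4384
= 3.09
v'_2 = 1*sin(26deg) + (-5)*cos(26deg)
= 1*0.4384 + (-5)*0.8988
= -4.06
v' = 3.09*e1 - 4.06*e2


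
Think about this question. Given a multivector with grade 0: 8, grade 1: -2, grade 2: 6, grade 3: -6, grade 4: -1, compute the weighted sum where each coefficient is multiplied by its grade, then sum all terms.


Grade-weighted sum = sum of grade_k * coefficient_k
0*8 = 0
1*(-2) = -2
2*6 = 12
3*(-6) = -18
4*(-1) = -4
Total = 0 + (-2) + 12 + (-18) + (-4) = -12


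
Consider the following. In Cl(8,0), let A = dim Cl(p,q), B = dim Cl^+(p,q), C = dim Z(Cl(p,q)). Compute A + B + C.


n = 8 + 0 = 8
Total dim = 2^8 = 256
Even subalgebra dim = 2^7 = 128
n is even, so center dim = 1
Sum = 256 + 128 + 1 = 385


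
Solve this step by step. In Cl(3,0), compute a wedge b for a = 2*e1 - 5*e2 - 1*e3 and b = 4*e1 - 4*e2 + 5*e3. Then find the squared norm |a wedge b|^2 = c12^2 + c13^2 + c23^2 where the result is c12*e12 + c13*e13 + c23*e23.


a wedge b = (a1*b2 - a2*b1)*e12 + (a1*b3 - a3*b1)*e13 + (a2*b3 - a3*b2)*e23
e12 coeff: 2*(-4) - (-5)*4 = -8 - (-20) = 12
e13 coeff: 2*5 - (-1)*4 = 10 - (-4) = 14
e23 coeff: (-5)*5 - (-1)*(-4) = -25 - 4 = -29
|a wedge b|^2 = 12^2 + 14^2 + (-29)^2
= 144 + 196 + 841
= 1181


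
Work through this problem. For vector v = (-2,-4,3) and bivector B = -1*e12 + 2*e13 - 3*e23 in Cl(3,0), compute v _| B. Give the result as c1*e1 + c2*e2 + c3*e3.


Left contraction v _| B = <vB>_1 (grade-1 part of the geometric product vB).
Using e1_|e12 = e2, e2_|e12 = -e1, e1_|e13 = e3, e3_|e13 = -e1, e2_|e23 = e3, e3_|e23 = -e2:
e1 coeff: -v2*b12 - v3*b13 = -(-4)*(-1) - (3)*(2) = -10
e2 coeff: v1*b12 - v3*b23 = (-2)*(-1) - (3)*(-3) = 11
e3 coeff: v1*b13 + v2*b23 = (-2)*(2) + (-4)*(-3) = 8
v _| B = -10*e1 + 11*e2 + 8*e3


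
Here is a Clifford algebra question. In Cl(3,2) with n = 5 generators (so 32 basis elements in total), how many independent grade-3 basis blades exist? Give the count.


Number of grade-k basis blades in Cl(p,q) with n = p + q is C(n, k).
n = 3 + 2 = 5
C(5, 3) = 5! / (3! * 2!)
= 120 / (6 * 2)
= 10


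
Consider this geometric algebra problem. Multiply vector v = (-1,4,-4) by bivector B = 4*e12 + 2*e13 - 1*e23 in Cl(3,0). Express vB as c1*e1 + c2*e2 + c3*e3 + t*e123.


vB has grade-1 (vector) and grade-3 (trivector) parts: vB = (v _| B) + (v ^ B).
Vector part <vB>_1:
  e1: -v2*b12 - v3*b13 = -(4)*(4) - (-4)*(2) = -8
  e2: v1*b12 - v3*b23 = (-1)*(4) - (-4)*(-1) = -8
  e3: v1*b13 + v2*b23 = (-1)*(2) + (4)*(-1) = -6
Trivector part <vB>_3:
  e123: v1*b23 - v2*b13 + v3*b12 = (-1)*(-1) - (4)*(2) + (-4)*(4) = -23
vB = -8*e1 - 8*e2 - 6*e3 - 23*e123


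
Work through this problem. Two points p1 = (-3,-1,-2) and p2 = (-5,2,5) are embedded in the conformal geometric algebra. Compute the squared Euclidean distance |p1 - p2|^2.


p1 - p2 = (2, -3, -7)
|p1 - p2|^2 = 2^2 + (-3)^2 + (-7)^2
= 4 + 9 + 49
= 62


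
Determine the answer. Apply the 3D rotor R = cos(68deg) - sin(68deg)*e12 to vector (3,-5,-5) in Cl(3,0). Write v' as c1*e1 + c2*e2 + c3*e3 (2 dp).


Rotor R = cos(68deg) - sin(68deg)*e12
Rotation angle theta = 2 * 68 = 136 degrees in the e12 plane (e1 -> e2).
The component perpendicular to the plane (e3) is invariant: v'_3 = v3 = -5.00
cos(136deg) = -0.7193, sin(136deg) = 0.6947
v'_1 = v1*cos(theta) - v2*sin(theta) = 3*(-0.7193) - (-5)*0.6947 = 1.32
v'_2 = v1*sin(theta) + v2*cos(theta) = 3*0.6947 + (-5)*(-0.7193) = 5.68
v' = 1.32*e1 + 5.68*e2 - 5.00*e3


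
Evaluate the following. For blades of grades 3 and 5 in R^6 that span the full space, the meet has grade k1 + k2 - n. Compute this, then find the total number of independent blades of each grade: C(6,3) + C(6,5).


Meet grade = grade(A) + grade(B) - n
= 3 + 5 - 6 = 2
C(6,3) = 20
C(6,5) = 6
dim_A + dim_B = 20 + 6 = 26


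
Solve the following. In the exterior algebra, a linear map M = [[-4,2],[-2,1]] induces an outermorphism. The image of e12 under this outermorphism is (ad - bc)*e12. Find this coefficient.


The outermorphism of a linear map f sends e1^e2 to f(e1)^f(e2).
f(e1) = -4*e1 - 2*e2
f(e2) = 2*e1 + 1*e2
f(e1) ^ f(e2) = (-4*e1 - 2*e2) ^ (2*e1 + 1*e2)
= (-4)*1*e12 + (-2)*2*e21
= (-4 - (-4))*e12
= 0*e12
Coefficient = 0


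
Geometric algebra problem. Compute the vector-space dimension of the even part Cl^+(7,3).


Even subalgebra dimension = 2^(n-1)
n = 7 + 3 = 10
2^(10 - 1) = 2^9 = 512
Verification: sum of C(10,k) for even k = 1 + 45 + 210 + 210 + 45 + 1 = 512
Result = 512


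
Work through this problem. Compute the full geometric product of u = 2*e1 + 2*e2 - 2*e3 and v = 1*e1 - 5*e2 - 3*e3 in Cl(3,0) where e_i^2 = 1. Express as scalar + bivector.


In Cl(3,0): e_i^2 = 1, e_ie_j = -e_je_i for i != j.
Scalar part = u . v = 2*1 + 2*(-5) + (-2)*(-3)
= 2 + (-10) + 6 = -2
e12 coeff = 2*(-5) - 2*1 = -10 - 2 = -12
e13 coeff = 2*(-3) - (-2)*1 = -6 - (-2) = -4
e23 coeff = 2*(-3) - (-2)*(-5) = -6 - 10 = -16
uv = -2 - 12*e12 - 4*e13 - 16*e23


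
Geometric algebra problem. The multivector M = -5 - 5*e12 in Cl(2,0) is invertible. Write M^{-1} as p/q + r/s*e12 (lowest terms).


M = -5 - 5*e12, where e12^2 = -1.
Since M commutes with its reverse ~M = a - b*e12, M * ~M = a^2 - b^2*e12^2 = a^2 + b^2.
So M^{-1} = ~M / (a^2 + b^2) = (a - b*e12)/(a^2 + b^2).
a^2 + b^2 = 25 + 25 = 50
Scalar part = -5/50 = -1/10
Bivector coeff = 5/50 = 1/10
M^{-1} = -1/10 + 1/10*e12


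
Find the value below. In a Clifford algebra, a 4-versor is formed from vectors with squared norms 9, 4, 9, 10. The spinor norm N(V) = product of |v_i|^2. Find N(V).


Spinor norm N(V) = |v1|^2 * |v2|^2 * ... * |v4|^2
= 9 * 4 * 9 * 10
Running product: 9, 36, 324, 3240
N(V) = 3240


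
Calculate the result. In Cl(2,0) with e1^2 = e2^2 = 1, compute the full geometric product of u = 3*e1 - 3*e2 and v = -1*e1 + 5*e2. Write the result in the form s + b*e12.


Expand: (3*e1 - 3*e2)(-1*e1 + 5*e2)
= 3*(-1)*e1e1 + 3*5*e1e2 + (-3)*(-1)*e2e1 + (-3)*5*e2e2
Using e1^2 = e2^2 = 1, e2e1 = -e1e2:
Scalar part s = 3*(-1) + (-3)*5 = -3 + (-15) = -18
Bivector part b = 3*5 - (-3)*(-1) = 15 - 3 = 12
uv = -18 + 12*e12


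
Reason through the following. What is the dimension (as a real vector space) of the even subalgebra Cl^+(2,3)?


Even subalgebra dimension = 2^(n-1)
n = 2 + 3 = 5
2^(5 - 1) = 2^4 = 16
Verification: sum of C(5,k) for even k = 1 + 10 + 5 = 16
Result = 16


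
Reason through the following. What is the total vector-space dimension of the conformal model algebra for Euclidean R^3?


The conformal model of R^3 uses Cl(4,1): the 3 Euclidean generators plus two extra orthogonal generators e+ (e+^2 = +1) and e- (e-^2 = -1), from which the null vectors e0, einf are built.
Number of generators m = 3 + 2 = 5.
dim Cl(p,q) = 2^m = 2^5 = 32


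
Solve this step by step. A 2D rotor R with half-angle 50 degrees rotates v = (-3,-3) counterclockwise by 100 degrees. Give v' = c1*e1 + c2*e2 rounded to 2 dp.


Rotor R = cos(50deg) - sin(50deg)*e12
Rotation angle theta = 2 * 50 = 100 degrees
v' = R*v*~R rotates v by theta.
cos(100deg) = -0.1736, sin(100deg) = 0.9848
v'_1 = -3*cos(100deg) - (-3)*sin(100deg)
= -3*(-0.1736) - (-3)*0.9848
= 3.48
v'_2 = -3*sin(100deg) + (-3)*cos(100deg)
= -3*0.9848 + (-3)*(-0.1736)
= -2.43
v' = 3.48*e1 - 2.43*e2


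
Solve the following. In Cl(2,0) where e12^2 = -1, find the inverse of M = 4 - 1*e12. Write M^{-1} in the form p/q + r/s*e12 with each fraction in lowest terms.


M = 4 - 1*e12, where e12^2 = -1.
Since M commutes with its reverse ~M = a - b*e12, M * ~M = a^2 - b^2*e12^2 = a^2 + b^2.
So M^{-1} = ~M / (a^2 + b^2) = (a - b*e12)/(a^2 + b^2).
a^2 + b^2 = 16 + 1 = 17
Scalar part = 4/17 = 4/17
Bivector coeff = 1/17 = 1/17
M^{-1} = 4/17 + 1/17*e12


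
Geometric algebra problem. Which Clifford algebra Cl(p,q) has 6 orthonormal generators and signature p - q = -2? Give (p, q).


We need p + q = 6 and p - q = -2.
Adding: 2p = 6 + (-2) = 4, so p = 2.
Then q = 6 - 2 = 4.
(p, q) = (2, 4)


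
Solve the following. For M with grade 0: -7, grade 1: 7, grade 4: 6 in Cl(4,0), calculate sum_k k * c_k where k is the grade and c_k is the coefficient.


Grade-weighted sum = sum of grade_k * coefficient_k
0*(-7) = 0
1*7 = 7
4*6 = 24
Total = 0 + 7 + 24 = 31


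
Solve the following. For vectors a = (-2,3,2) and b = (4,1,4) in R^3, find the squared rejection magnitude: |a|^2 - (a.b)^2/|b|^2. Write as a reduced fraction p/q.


|a|^2 = (-2)^2 + 3^2 + 2^2 = 17
|b|^2 = 4^2 + 1^2 + 4^2 = 33
a . b = (-2)*4 + 3*1 + 2*4 = 3
(a.b)^2 = 3^2 = 9
|rej|^2 = 17 - 9/33
= (561 - 9)/33
= 552/33
In lowest terms: 184/11


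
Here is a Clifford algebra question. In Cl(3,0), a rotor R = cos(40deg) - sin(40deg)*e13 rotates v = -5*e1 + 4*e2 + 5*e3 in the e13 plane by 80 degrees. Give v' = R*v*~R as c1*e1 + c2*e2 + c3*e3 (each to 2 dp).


Rotor R = cos(40deg) - sin(40deg)*e13
Rotation angle theta = 2 * 40 = 80 degrees in the e13 plane (e1 -> e3).
The component perpendicular to the plane (e2) is invariant: v'_2 = v2 = 4.00
cos(80deg) = 0.1736, sin(80deg) = 0.9848
v'_1 = v1*cos(theta) - v3*sin(theta) = -5*0.1736 - 5*0.9848 = -5.79
v'_3 = v1*sin(theta) + v3*cos(theta) = -5*0.9848 + 5*0.1736 = -4.06
v' = -5.79*e1 + 4.00*e2 - 4.06*e3


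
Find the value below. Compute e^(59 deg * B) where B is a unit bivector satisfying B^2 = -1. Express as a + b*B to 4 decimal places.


For a unit bivector B with B^2 = -1, the exponential series gives
e^(theta*B) = cos(theta) + sin(theta)*B (the GA analogue of Euler's formula).
theta = 59 degrees = 1.029744 rad
cos(59 deg) = 0.5150
sin(59 deg) = 0.8572
exp(theta*B) = 0.5150 + 0.8572*B


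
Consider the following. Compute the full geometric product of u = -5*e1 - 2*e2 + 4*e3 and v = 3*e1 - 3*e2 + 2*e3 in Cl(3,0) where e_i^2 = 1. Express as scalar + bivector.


In Cl(3,0): e_i^2 = 1, e_ie_j = -e_je_i for i != j.
Scalar part = u . v = (-5)*3 + (-2)*(-3) + 4*2
= -15 + 6 + 8 = -1
e12 coeff = (-5)*(-3) - (-2)*3 = 15 - (-6) = 21
e13 coeff = (-5)*2 - 4*3 = -10 - 12 = -22
e23 coeff = (-2)*2 - 4*(-3) = -4 - (-12) = 8
uv = -1 + 21*e12 - 22*e13 + 8*e23


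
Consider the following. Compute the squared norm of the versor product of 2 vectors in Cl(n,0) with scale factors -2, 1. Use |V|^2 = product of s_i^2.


Each vector v_i has |v_i|^2 = s_i^2
Squared scales: (-2)^2 = 4, 1^2 = 1
|V|^2 = 4 * 1
= 4


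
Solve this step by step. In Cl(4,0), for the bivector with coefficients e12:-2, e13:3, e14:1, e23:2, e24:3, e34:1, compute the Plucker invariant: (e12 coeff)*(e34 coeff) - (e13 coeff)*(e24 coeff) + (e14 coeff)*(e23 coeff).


Plucker relation: af - be + cd
a*f = (-2)*1 = -2
b*e = 3*3 = 9
c*d = 1*2 = 2
af - be + cd = -2 - 9 + 2
= -9


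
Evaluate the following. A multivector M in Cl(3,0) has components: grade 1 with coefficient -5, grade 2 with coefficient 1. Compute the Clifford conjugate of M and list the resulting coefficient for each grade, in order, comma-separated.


Clifford conjugate sign for grade k: (-1)^(k(k+1)/2)
Grade 1: (-1)^(1*2/2) = (-1)^1 = -1, coeff -5 -> 5
Grade 2: (-1)^(2*3/2) = (-1)^3 = -1, coeff 1 -> -1
Conjugated coefficients: 5, -1


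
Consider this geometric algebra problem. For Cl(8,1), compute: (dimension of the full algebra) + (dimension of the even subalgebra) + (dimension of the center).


n = 8 + 1 = 9
Total dim = 2^9 = 512
Even subalgebra dim = 2^8 = 256
n is odd, so center dim = 2
Sum = 512 + 256 + 2 = 770


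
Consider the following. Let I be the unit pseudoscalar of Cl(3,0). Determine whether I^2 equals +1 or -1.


The pseudoscalar I = e1...e_n (product of all n generators) of Cl(p,q) satisfies I^2 = (-1)^(q + n(n-1)/2).
p = 3, q = 0, n = p + q = 3
n(n-1)/2 = 3 * 2 / 2 = 3
Exponent = q + n(n-1)/2 = 0 + 3 = 3
I^2 = (-1)^3 = -1


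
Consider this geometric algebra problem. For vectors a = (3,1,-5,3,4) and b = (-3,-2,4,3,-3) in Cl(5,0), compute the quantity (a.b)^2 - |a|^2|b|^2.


a . b = 3*(-3) + 1*(-2) + (-5)*4 + 3*3 + 4*(-3)
= -9 + (-2) + (-20) + 9 + (-12) = -34
|a|^2 = 3^2 + 1^2 + (-5)^2 + 3^2 + 4^2 = 60
|b|^2 = (-3)^2 + (-2)^2 + 4^2 + 3^2 + (-3)^2 = 47
(a.b)^2 = (-34)^2 = 1156
|a|^2 * |b|^2 = 60 * 47 = 2820
Result = 1156 - 2820 = -1664


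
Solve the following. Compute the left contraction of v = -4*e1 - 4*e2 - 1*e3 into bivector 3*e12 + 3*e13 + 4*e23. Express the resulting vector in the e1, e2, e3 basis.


Left contraction v _| B = <vB>_1 (grade-1 part of the geometric product vB).
Using e1_|e12 = e2, e2_|e12 = -e1, e1_|e13 = e3, e3_|e13 = -e1, e2_|e23 = e3, e3_|e23 = -e2:
e1 coeff: -v2*b12 - v3*b13 = -(-4)*(3) - (-1)*(3) = 15
e2 coeff: v1*b12 - v3*b23 = (-4)*(3) - (-1)*(4) = -8
e3 coeff: v1*b13 + v2*b23 = (-4)*(3) + (-4)*(4) = -28
v _| B = 15*e1 - 8*e2 - 28*e3


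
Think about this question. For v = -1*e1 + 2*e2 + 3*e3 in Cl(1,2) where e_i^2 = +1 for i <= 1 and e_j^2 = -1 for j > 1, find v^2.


v^2 = sum of c_i^2 * e_i^2
Positive signature terms (e_i^2 = +1): (-1)^2 = 1
Negative signature terms (e_j^2 = -1): 2^2 + 3^2 = 13
v^2 = 1 - 13 = -12


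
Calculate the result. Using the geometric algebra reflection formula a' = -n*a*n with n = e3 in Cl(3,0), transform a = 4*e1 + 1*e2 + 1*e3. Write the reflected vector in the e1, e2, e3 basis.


Reflection formula: a' = -n*a*n, with n = e3 (unit vector, n^2 = 1).
For reflection through hyperplane perp to e3:
The component along e3 flips sign, others stay.
a = (4, 1, 1)
a' = (4, 1, -1)
a' = 4*e1 + 1*e2 - 1*e3


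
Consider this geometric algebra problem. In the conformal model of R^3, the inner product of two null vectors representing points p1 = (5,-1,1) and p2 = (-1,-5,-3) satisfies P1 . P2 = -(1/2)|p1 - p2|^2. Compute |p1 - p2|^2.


p1 - p2 = (6, 4, 4)
|p1 - p2|^2 = 6^2 + 4^2 + 4^2
= 36 + 16 + 16
= 68


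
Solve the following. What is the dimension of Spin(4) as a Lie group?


Spin(n) double-covers SO(n); both have Lie algebra so(n) of dimension n(n-1)/2.
n = 4
n(n-1) = 4 * 3 = 12
dim Spin(4) = 12/2 = 6


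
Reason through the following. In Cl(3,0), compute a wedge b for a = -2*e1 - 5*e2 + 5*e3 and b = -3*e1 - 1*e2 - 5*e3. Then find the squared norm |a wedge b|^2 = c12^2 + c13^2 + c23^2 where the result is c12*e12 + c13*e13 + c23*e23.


a wedge b = (a1*b2 - a2*b1)*e12 + (a1*b3 - a3*b1)*e13 + (a2*b3 - a3*b2)*e23
e12 coeff: (-2)*(-1) - (-5)*(-3) = 2 - 15 = -13
e13 coeff: (-2)*(-5) - 5*(-3) = 10 - (-15) = 25
e23 coeff: (-5)*(-5) - 5*(-1) = 25 - (-5) = 30
|a wedge b|^2 = (-13)^2 + 25^2 + 30^2
= 169 + 625 + 900
= 1694


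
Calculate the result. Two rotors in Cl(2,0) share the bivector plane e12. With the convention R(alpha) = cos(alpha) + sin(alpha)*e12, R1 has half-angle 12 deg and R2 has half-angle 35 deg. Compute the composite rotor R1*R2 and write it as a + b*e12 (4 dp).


Same-plane rotors commute and their half-angles add:
R1*R2 = cos(a1 + a2) + sin(a1 + a2)*e12.
a1 + a2 = 12 + 35 = 47 deg
cos(47 deg) = 0.6820
sin(47 deg) = 0.7314
R1*R2 = 0.6820 + 0.7314*e12


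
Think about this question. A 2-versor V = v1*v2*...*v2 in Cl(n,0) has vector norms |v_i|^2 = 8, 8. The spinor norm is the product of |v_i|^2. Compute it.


Spinor norm N(V) = |v1|^2 * |v2|^2 * ... * |v2|^2
= 8 * 8
Running product: 8, 64
N(V) = 64


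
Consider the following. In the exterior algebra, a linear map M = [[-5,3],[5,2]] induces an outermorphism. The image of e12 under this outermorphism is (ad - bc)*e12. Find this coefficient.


The outermorphism of a linear map f sends e1^e2 to f(e1)^f(e2).
f(e1) = -5*e1 + 5*e2
f(e2) = 3*e1 + 2*e2
f(e1) ^ f(e2) = (-5*e1 + 5*e2) ^ (3*e1 + 2*e2)
= (-5)*2*e12 + 5*3*e21
= (-10 - 15)*e12
= -25*e12
Coefficient = -25


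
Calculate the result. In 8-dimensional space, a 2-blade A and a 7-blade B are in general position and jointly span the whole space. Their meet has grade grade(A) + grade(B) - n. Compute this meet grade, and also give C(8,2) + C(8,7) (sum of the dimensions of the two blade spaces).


Meet grade = grade(A) + grade(B) - n
= 2 + 7 - 8 = 1
C(8,2) = 28
C(8,7) = 8
dim_A + dim_B = 28 + 8 = 36


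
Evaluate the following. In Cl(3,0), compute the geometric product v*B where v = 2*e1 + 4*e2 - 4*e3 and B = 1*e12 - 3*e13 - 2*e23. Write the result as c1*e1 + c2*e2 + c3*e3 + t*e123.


vB has grade-1 (vector) and grade-3 (trivector) parts: vB = (v _| B) + (v ^ B).
Vector part <vB>_1:
  e1: -v2*b12 - v3*b13 = -(4)*(1) - (-4)*(-3) = -16
  e2: v1*b12 - v3*b23 = (2)*(1) - (-4)*(-2) = -6
  e3: v1*b13 + v2*b23 = (2)*(-3) + (4)*(-2) = -14
Trivector part <vB>_3:
  e123: v1*b23 - v2*b13 + v3*b12 = (2)*(-2) - (4)*(-3) + (-4)*(1) = 4
vB = -16*e1 - 6*e2 - 14*e3 + 4*e123


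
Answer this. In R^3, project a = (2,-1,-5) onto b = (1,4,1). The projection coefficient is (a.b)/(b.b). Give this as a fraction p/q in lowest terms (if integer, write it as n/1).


Projection coefficient = (a . b) / (b . b)
a . b = 2*1 + (-1)*4 + (-5)*1
= 2 + (-4) + (-5) = -7
b . b = 1^2 + 4^2 + 1^2
= 1 + 16 + 1 = 18
Coefficient = -7/18
In lowest terms: -7/18


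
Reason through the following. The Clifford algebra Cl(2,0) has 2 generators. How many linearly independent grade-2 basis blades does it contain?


Number of grade-k basis blades in Cl(p,q) with n = p + q is C(n, k).
n = 2 + 0 = 2
C(2, 2) = 2! / (2! * 0!)
= 2 / (2 * 1)
= 1


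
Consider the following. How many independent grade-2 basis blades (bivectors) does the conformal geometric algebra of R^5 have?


The conformal model of R^5 uses Cl(6,1) with m = 5 + 2 = 7 generators.
Number of grade-2 blades = C(m, 2) = C(7, 2)
= 7*6/2 = 21


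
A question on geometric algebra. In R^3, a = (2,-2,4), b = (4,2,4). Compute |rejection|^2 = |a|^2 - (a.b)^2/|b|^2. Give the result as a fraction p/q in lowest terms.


|a|^2 = 2^2 + (-2)^2 + 4^2 = 24
|b|^2 = 4^2 + 2^2 + 4^2 = 36
a . b = 2*4 + (-2)*2 + 4*4 = 20
(a.b)^2 = 20^2 = 400
|rej|^2 = 24 - 400/36
= (864 - 400)/36
= 464/36
In lowest terms: 116/9


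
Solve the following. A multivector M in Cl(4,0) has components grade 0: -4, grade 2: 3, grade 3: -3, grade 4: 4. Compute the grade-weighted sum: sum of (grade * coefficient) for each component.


Grade-weighted sum = sum of grade_k * coefficient_k
0*(-4) = 0
2*3 = 6
3*(-3) = -9
4*4 = 16
Total = 0 + 6 + (-9) + 16 = 13


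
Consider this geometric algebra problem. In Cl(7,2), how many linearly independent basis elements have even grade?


Even subalgebra dimension = 2^(n-1)
n = 7 + 2 = 9
2^(9 - 1) = 2^8 = 256
Verification: sum of C(9,k) for even k = 1 + 36 + 126 + 84 + 9 = 256
Result = 256
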